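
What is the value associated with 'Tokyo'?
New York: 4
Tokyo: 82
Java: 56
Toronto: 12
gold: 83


Looking up key 'Tokyo'
Value: 82

82


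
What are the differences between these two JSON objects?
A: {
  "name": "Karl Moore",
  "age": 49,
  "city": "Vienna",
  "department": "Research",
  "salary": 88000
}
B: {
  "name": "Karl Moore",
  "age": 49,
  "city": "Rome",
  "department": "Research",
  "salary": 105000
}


Comparing each field (in key order):
  name: same
  age: same
  city: DIFFERENT
  department: same
  salary: DIFFERENT
Differences:
  city: Vienna -> Rome
  salary: 88000 -> 105000

2 field(s) changed

2 changes: city, salary


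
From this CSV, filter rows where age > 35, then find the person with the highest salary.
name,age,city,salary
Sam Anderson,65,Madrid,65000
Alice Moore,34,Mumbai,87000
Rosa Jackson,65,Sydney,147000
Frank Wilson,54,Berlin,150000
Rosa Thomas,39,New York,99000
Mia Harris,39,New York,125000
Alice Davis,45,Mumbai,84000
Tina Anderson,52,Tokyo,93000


Filter: age > 35
Sort by: salary (descending)

Filtered records (7):
  Frank Wilson, age 54, salary $150000
  Rosa Jackson, age 65, salary $147000
  Mia Harris, age 39, salary $125000
  Rosa Thomas, age 39, salary $99000
  Tina Anderson, age 52, salary $93000
  Alice Davis, age 45, salary $84000
  Sam Anderson, age 65, salary $65000

Highest salary: Frank Wilson ($150000)

Frank Wilson


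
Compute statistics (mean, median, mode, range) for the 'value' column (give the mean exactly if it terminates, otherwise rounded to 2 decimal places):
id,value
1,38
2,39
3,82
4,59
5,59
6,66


Data: [38, 39, 82, 59, 59, 66]
Count: 6
Sum: 343
Mean: 343/6 ≈ 57.17 (rounded to 2 decimal places)
Sorted: [38, 39, 59, 59, 66, 82]
Median: 59.0
Mode: 59 (2 times)
Range: 82 - 38 = 44
Min: 38, Max: 82

mean≈57.17, median=59.0, mode=59, range=44


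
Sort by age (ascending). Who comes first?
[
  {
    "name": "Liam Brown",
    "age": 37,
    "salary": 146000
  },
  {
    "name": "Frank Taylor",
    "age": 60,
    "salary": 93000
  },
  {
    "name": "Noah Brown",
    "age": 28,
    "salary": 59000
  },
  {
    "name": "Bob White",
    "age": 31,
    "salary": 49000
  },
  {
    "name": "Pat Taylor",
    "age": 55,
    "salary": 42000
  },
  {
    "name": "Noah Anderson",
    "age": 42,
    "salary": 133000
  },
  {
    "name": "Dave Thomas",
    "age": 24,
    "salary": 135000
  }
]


Sort by: age (ascending)

Sorted order:
  1. Dave Thomas (age = 24)
  2. Noah Brown (age = 28)
  3. Bob White (age = 31)
  4. Liam Brown (age = 37)
  5. Noah Anderson (age = 42)
  6. Pat Taylor (age = 55)
  7. Frank Taylor (age = 60)

First: Dave Thomas

Dave Thomas


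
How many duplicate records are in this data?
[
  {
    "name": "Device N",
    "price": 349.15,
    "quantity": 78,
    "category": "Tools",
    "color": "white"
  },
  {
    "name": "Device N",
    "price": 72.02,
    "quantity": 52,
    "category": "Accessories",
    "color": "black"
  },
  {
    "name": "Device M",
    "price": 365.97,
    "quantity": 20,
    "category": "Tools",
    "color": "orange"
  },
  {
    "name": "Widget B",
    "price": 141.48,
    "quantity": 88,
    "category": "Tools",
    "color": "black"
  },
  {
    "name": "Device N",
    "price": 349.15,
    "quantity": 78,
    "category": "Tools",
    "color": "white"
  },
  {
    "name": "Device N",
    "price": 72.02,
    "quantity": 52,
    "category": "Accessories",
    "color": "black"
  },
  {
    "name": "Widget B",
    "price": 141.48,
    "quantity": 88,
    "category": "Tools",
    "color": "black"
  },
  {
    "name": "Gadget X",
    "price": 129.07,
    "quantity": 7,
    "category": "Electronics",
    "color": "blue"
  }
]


Checking 8 records for duplicates:

  Row 1: Device N ($349.15, qty 78)
  Row 2: Device N ($72.02, qty 52)
  Row 3: Device M ($365.97, qty 20)
  Row 4: Widget B ($141.48, qty 88)
  Row 5: Device N ($349.15, qty 78) <-- DUPLICATE
  Row 6: Device N ($72.02, qty 52) <-- DUPLICATE
  Row 7: Widget B ($141.48, qty 88) <-- DUPLICATE
  Row 8: Gadget X ($129.07, qty 7)

Duplicates found: 3
Unique records: 5

3 duplicates, 5 unique


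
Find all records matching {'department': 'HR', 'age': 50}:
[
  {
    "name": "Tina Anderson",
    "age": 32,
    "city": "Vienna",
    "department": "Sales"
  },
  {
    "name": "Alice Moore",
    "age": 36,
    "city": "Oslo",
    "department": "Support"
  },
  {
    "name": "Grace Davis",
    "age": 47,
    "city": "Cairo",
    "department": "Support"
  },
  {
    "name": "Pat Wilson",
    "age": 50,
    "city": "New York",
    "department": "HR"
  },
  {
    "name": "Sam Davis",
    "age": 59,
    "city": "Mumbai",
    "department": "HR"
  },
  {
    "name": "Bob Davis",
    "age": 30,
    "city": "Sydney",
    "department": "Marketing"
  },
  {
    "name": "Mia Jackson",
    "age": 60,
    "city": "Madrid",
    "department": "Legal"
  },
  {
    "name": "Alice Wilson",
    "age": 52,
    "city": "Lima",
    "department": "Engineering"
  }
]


Search criteria: {'department': 'HR', 'age': 50}

Checking 8 records:
  Tina Anderson: {department: Sales, age: 32}
  Alice Moore: {department: Support, age: 36}
  Grace Davis: {department: Support, age: 47}
  Pat Wilson: {department: HR, age: 50} <-- MATCH
  Sam Davis: {department: HR, age: 59}
  Bob Davis: {department: Marketing, age: 30}
  Mia Jackson: {department: Legal, age: 60}
  Alice Wilson: {department: Engineering, age: 52}

Matches: ["Pat Wilson"]

["Pat Wilson"]


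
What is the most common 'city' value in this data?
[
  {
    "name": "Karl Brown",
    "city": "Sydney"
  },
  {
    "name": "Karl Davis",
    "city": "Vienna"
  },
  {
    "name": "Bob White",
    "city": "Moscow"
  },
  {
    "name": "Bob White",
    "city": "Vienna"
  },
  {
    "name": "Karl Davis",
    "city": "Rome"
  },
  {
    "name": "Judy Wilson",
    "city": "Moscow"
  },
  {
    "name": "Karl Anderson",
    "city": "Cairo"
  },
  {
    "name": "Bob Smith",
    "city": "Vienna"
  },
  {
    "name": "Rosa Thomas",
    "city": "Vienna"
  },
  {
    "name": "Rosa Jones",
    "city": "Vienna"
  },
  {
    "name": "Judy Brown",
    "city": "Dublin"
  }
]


Counting 'city' values across 11 records:

  Vienna: 5 #####
  Moscow: 2 ##
  Sydney: 1 #
  Rome: 1 #
  Cairo: 1 #
  Dublin: 1 #

Most common: Vienna (5 times)

Vienna (5 times)


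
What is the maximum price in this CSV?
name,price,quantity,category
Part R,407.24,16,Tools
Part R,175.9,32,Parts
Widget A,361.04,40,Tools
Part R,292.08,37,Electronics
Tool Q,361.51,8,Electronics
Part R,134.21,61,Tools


Computing maximum price:
Values: [407.24, 175.9, 361.04, 292.08, 361.51, 134.21]
Max = 407.24

407.24


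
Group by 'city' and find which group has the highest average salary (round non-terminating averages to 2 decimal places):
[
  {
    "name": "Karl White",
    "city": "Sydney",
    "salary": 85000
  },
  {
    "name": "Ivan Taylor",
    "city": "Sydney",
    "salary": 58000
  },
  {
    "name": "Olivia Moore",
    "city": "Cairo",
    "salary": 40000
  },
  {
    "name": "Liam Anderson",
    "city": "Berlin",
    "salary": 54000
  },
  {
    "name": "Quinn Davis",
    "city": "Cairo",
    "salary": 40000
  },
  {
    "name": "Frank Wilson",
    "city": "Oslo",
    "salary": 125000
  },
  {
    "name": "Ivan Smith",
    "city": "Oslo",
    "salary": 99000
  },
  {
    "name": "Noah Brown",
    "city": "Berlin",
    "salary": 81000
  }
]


Group by: city

Groups:
  Berlin: 2 people, avg salary = 135000/2 = $67500
  Cairo: 2 people, avg salary = 80000/2 = $40000
  Oslo: 2 people, avg salary = 224000/2 = $112000
  Sydney: 2 people, avg salary = 143000/2 = $71500

Highest average salary: Oslo ($112000)

Oslo ($112000)


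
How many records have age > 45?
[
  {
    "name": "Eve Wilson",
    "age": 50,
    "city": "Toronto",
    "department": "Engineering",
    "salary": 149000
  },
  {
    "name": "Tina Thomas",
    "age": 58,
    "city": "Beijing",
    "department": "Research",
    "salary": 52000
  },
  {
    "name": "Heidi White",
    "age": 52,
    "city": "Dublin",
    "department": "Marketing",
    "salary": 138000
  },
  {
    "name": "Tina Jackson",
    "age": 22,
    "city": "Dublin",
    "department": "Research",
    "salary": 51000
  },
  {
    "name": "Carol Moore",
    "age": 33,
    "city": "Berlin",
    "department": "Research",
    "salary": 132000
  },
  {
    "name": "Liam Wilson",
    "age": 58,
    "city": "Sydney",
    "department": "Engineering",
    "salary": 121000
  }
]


Data: 6 records
Condition: age > 45

Checking each record:
  Eve Wilson: 50 MATCH
  Tina Thomas: 58 MATCH
  Heidi White: 52 MATCH
  Tina Jackson: 22
  Carol Moore: 33
  Liam Wilson: 58 MATCH

Count: 4

4


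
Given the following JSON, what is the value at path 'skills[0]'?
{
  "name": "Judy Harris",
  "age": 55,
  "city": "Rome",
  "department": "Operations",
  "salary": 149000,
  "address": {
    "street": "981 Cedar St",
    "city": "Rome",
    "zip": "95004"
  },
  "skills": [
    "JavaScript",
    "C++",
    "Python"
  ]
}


Query: skills[0]
Path: skills -> first element
Value: JavaScript

JavaScript


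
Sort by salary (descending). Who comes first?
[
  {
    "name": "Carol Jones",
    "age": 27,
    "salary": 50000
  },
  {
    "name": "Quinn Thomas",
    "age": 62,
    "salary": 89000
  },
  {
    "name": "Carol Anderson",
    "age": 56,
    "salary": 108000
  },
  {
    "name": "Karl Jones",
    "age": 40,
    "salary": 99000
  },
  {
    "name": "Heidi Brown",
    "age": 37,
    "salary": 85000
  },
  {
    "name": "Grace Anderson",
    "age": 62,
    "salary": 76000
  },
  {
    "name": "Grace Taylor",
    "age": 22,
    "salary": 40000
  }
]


Sort by: salary (descending)

Sorted order:
  1. Carol Anderson (salary = 108000)
  2. Karl Jones (salary = 99000)
  3. Quinn Thomas (salary = 89000)
  4. Heidi Brown (salary = 85000)
  5. Grace Anderson (salary = 76000)
  6. Carol Jones (salary = 50000)
  7. Grace Taylor (salary = 40000)

First: Carol Anderson

Carol Anderson


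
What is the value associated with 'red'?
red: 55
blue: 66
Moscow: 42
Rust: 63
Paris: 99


Looking up key 'red'
Value: 55

55


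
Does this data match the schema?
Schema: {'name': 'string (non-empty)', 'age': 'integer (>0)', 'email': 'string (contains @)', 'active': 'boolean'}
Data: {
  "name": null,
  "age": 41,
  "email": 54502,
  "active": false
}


Validating each field against schema:
  name: FAIL (null is not a string)
  age: OK (positive integer)
  email: FAIL (54502 is not a string)
  active: OK (boolean)

Result: INVALID (2 errors: name, email)

INVALID (2 errors: name, email)


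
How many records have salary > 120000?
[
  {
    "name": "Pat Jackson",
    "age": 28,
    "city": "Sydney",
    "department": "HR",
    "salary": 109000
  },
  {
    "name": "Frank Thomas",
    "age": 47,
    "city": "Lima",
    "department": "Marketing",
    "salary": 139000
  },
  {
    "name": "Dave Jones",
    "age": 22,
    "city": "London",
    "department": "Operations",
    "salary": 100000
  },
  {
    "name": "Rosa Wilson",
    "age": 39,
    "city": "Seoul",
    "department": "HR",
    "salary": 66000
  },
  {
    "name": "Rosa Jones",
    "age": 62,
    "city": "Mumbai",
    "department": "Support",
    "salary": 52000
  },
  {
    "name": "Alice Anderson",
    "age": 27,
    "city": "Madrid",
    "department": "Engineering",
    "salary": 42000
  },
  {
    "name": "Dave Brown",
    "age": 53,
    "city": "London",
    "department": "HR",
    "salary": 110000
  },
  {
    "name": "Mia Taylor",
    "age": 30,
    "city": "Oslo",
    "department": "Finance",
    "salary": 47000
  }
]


Data: 8 records
Condition: salary > 120000

Checking each record:
  Pat Jackson: 109000
  Frank Thomas: 139000 MATCH
  Dave Jones: 100000
  Rosa Wilson: 66000
  Rosa Jones: 52000
  Alice Anderson: 42000
  Dave Brown: 110000
  Mia Taylor: 47000

Count: 1

1


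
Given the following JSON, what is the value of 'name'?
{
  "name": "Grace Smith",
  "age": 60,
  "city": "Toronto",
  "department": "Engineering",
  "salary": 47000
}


Looking up field 'name'
Value: Grace Smith

Grace Smith


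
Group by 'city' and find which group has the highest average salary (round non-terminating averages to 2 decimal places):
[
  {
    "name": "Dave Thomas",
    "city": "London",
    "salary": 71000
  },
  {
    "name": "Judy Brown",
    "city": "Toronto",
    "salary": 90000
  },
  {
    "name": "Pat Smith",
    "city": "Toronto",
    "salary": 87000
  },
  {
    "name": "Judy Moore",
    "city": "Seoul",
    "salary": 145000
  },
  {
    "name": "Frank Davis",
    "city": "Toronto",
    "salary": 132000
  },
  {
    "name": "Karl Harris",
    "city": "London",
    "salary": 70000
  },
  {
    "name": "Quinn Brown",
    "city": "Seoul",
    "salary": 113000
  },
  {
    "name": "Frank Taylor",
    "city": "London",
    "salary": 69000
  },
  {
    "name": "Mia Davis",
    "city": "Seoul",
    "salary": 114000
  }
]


Group by: city

Groups:
  London: 3 people, avg salary = 210000/3 = $70000
  Seoul: 3 people, avg salary = 372000/3 = $124000
  Toronto: 3 people, avg salary = 309000/3 = $103000

Highest average salary: Seoul ($124000)

Seoul ($124000)


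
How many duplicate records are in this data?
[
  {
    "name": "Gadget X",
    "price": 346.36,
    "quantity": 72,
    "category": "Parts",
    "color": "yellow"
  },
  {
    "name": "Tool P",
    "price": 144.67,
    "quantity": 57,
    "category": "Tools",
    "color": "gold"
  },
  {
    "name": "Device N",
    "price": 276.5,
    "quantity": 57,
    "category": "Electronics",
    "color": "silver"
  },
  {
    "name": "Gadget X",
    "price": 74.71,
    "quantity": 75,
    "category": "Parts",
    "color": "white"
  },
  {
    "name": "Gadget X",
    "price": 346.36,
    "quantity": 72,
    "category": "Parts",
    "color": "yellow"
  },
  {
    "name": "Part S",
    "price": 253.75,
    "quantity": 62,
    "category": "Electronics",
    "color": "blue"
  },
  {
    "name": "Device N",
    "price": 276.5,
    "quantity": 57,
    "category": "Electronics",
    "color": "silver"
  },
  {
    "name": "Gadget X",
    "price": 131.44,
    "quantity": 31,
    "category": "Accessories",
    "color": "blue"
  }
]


Checking 8 records for duplicates:

  Row 1: Gadget X ($346.36, qty 72)
  Row 2: Tool P ($144.67, qty 57)
  Row 3: Device N ($276.5, qty 57)
  Row 4: Gadget X ($74.71, qty 75)
  Row 5: Gadget X ($346.36, qty 72) <-- DUPLICATE
  Row 6: Part S ($253.75, qty 62)
  Row 7: Device N ($276.5, qty 57) <-- DUPLICATE
  Row 8: Gadget X ($131.44, qty 31)

Duplicates found: 2
Unique records: 6

2 duplicates, 6 unique


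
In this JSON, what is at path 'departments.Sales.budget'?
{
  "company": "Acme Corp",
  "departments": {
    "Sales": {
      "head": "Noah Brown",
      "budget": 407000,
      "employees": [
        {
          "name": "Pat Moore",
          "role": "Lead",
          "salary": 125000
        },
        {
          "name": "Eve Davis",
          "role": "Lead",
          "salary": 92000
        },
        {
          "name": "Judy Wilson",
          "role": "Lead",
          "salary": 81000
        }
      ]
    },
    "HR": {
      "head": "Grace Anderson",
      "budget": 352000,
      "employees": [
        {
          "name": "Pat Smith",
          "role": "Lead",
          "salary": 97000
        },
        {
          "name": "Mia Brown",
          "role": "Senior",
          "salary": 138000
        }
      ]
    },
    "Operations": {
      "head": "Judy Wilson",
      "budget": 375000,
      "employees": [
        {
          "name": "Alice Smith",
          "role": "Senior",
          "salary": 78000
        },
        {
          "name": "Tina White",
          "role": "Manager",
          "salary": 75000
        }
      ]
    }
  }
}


Path: departments.Sales.budget

Navigate:
  -> departments
  -> Sales
  -> budget = 407000

407000


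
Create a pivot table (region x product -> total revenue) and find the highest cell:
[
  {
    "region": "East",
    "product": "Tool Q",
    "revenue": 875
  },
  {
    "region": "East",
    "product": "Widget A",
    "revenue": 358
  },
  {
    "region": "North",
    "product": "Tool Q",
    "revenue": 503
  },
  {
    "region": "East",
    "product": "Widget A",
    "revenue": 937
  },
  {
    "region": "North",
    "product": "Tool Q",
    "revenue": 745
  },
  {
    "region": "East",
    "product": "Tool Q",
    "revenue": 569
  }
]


Pivot: region (rows) x product (columns) -> total revenue

     Tool Q        Widget A    
East          1444          1295  
North         1248             0  

Highest: East / Tool Q = $1444

East / Tool Q = $1444


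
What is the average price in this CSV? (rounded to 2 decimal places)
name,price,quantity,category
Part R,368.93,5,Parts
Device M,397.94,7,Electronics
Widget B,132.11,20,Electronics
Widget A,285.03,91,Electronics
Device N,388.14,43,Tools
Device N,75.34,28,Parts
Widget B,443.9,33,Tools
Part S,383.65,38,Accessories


Computing average price:
Values: [368.93, 397.94, 132.11, 285.03, 388.14, 75.34, 443.9, 383.65]
Sum = 2475.04
Count = 8
Average = 2475.04/8 = 309.38

309.38


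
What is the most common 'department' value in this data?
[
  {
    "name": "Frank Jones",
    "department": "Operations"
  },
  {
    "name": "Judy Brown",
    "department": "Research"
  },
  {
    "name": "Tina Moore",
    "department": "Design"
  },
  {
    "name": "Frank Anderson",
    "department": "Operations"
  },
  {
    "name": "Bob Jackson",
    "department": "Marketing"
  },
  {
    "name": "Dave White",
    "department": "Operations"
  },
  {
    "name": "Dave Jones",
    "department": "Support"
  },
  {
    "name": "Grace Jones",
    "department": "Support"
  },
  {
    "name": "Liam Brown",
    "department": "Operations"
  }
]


Counting 'department' values across 9 records:

  Operations: 4 ####
  Support: 2 ##
  Research: 1 #
  Design: 1 #
  Marketing: 1 #

Most common: Operations (4 times)

Operations (4 times)


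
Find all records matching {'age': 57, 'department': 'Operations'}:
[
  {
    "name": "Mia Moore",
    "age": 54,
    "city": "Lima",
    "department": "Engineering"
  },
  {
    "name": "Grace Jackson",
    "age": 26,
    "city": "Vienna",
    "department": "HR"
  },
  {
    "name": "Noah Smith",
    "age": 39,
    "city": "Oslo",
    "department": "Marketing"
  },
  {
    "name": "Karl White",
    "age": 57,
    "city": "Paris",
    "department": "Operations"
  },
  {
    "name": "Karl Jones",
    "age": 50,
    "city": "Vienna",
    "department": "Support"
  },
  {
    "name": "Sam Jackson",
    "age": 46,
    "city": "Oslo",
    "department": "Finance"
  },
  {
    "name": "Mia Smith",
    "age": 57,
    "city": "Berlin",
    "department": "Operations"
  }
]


Search criteria: {'age': 57, 'department': 'Operations'}

Checking 7 records:
  Mia Moore: {age: 54, department: Engineering}
  Grace Jackson: {age: 26, department: HR}
  Noah Smith: {age: 39, department: Marketing}
  Karl White: {age: 57, department: Operations} <-- MATCH
  Karl Jones: {age: 50, department: Support}
  Sam Jackson: {age: 46, department: Finance}
  Mia Smith: {age: 57, department: Operations} <-- MATCH

Matches: ["Karl White", "Mia Smith"]

["Karl White", "Mia Smith"]


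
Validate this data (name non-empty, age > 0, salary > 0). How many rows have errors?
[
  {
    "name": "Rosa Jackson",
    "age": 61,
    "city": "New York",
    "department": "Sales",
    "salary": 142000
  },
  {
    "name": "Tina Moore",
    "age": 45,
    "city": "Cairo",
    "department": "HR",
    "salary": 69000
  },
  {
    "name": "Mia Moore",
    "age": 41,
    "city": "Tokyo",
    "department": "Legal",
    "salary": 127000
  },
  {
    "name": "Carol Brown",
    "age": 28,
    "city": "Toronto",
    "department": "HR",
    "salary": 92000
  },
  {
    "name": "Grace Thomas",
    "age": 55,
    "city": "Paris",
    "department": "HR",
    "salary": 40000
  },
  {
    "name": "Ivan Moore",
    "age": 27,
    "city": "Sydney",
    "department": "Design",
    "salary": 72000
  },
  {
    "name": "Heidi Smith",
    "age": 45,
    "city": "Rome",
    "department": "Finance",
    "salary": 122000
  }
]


Validating 7 records:
Rules: name non-empty, age > 0, salary > 0

  Row 1 (Rosa Jackson): OK
  Row 2 (Tina Moore): OK
  Row 3 (Mia Moore): OK
  Row 4 (Carol Brown): OK
  Row 5 (Grace Thomas): OK
  Row 6 (Ivan Moore): OK
  Row 7 (Heidi Smith): OK

Total errors: 0

0 errors


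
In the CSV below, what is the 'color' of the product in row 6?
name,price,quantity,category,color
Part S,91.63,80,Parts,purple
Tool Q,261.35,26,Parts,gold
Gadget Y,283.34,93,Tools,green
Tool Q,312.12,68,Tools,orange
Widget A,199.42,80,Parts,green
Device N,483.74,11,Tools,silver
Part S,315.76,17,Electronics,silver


Query: Row 6 ('Device N'), column 'color'
Value: silver

silver


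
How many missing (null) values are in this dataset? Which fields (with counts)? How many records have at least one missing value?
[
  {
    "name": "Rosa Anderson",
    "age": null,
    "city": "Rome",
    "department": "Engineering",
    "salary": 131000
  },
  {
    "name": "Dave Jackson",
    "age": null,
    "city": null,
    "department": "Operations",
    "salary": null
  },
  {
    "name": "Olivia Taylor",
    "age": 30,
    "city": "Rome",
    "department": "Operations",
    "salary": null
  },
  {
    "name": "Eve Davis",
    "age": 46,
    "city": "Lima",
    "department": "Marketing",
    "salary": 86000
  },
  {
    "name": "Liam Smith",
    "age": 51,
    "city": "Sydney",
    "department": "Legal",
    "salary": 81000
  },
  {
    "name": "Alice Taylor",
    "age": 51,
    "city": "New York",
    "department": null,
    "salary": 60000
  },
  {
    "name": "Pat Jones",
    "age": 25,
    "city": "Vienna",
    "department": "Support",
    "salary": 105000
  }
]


Checking for missing (null) values in 7 records:

  Rosa Anderson: age
  Dave Jackson: age, city, salary
  Olivia Taylor: salary
  Eve Davis: complete
  Liam Smith: complete
  Alice Taylor: department
  Pat Jones: complete

Per field:
  name: 0 missing
  age: 2 missing
  city: 1 missing
  department: 1 missing
  salary: 2 missing

Total missing values: 6
Records with any missing: 4

6 missing values (age: 2, city: 1, department: 1, salary: 2); 4 incomplete records


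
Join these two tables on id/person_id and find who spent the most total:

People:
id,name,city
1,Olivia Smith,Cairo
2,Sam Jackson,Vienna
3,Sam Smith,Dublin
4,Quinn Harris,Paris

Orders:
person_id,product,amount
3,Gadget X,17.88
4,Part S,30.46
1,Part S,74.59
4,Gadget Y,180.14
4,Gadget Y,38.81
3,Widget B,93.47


Join on: people.id = orders.person_id

Joined rows:
  Sam Smith (Dublin) bought Gadget X for $17.88
  Quinn Harris (Paris) bought Part S for $30.46
  Olivia Smith (Cairo) bought Part S for $74.59
  Quinn Harris (Paris) bought Gadget Y for $180.14
  Quinn Harris (Paris) bought Gadget Y for $38.81
  Sam Smith (Dublin) bought Widget B for $93.47

Total per person:
  Quinn Harris: $249.41
  Sam Smith: $111.35
  Olivia Smith: $74.59

Top spender: Quinn Harris ($249.41)

Quinn Harris ($249.41)


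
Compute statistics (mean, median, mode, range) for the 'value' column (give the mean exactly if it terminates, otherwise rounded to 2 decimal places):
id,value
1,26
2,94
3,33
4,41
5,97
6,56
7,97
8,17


Data: [26, 94, 33, 41, 97, 56, 97, 17]
Count: 8
Sum: 461
Mean: 461/8 = 57.625
Sorted: [17, 26, 33, 41, 56, 94, 97, 97]
Median: 48.5
Mode: 97 (2 times)
Range: 97 - 17 = 80
Min: 17, Max: 97

mean=57.625, median=48.5, mode=97, range=80


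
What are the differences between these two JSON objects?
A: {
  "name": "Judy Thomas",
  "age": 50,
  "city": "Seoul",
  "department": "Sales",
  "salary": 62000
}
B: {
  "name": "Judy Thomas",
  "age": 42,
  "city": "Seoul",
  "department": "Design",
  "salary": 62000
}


Comparing each field (in key order):
  name: same
  age: DIFFERENT
  city: same
  department: DIFFERENT
  salary: same
Differences:
  age: 50 -> 42
  department: Sales -> Design

2 field(s) changed

2 changes: age, department


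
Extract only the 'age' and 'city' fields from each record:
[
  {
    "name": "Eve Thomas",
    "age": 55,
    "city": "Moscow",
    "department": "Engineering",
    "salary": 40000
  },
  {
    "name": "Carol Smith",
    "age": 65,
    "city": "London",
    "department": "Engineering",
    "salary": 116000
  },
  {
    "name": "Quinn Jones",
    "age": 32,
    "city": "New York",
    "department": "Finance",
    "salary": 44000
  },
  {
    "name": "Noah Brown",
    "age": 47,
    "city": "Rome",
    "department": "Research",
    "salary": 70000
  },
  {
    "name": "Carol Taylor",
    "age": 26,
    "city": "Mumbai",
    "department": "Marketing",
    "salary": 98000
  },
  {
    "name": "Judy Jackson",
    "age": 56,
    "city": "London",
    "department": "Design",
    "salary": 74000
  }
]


Original: 6 records with fields: name, age, city, department, salary
Keep: ['age', 'city']
Drop: ['name', 'department', 'salary']
Result: 6 records, 2 fields each

[
  {
    "age": 55,
    "city": "Moscow"
  },
  {
    "age": 65,
    "city": "London"
  },
  {
    "age": 32,
    "city": "New York"
  },
  {
    "age": 47,
    "city": "Rome"
  },
  {
    "age": 26,
    "city": "Mumbai"
  },
  {
    "age": 56,
    "city": "London"
  }
]


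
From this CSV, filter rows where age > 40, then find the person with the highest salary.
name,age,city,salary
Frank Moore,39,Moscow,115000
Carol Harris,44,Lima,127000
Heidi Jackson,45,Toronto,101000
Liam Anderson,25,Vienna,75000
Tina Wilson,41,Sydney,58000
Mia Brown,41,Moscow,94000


Filter: age > 40
Sort by: salary (descending)

Filtered records (4):
  Carol Harris, age 44, salary $127000
  Heidi Jackson, age 45, salary $101000
  Mia Brown, age 41, salary $94000
  Tina Wilson, age 41, salary $58000

Highest salary: Carol Harris ($127000)

Carol Harris


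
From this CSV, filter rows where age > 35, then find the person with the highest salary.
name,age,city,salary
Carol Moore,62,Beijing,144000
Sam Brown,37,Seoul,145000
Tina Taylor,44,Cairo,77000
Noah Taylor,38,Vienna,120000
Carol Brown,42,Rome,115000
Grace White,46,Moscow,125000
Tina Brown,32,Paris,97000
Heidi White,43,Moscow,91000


Filter: age > 35
Sort by: salary (descending)

Filtered records (7):
  Sam Brown, age 37, salary $145000
  Carol Moore, age 62, salary $144000
  Grace White, age 46, salary $125000
  Noah Taylor, age 38, salary $120000
  Carol Brown, age 42, salary $115000
  Heidi White, age 43, salary $91000
  Tina Taylor, age 44, salary $77000

Highest salary: Sam Brown ($145000)

Sam Brown


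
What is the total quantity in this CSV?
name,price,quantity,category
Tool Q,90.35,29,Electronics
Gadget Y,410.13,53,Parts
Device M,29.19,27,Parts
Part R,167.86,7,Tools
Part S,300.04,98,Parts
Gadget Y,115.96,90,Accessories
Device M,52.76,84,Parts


Computing total quantity:
Values: [29, 53, 27, 7, 98, 90, 84]
Sum = 388

388


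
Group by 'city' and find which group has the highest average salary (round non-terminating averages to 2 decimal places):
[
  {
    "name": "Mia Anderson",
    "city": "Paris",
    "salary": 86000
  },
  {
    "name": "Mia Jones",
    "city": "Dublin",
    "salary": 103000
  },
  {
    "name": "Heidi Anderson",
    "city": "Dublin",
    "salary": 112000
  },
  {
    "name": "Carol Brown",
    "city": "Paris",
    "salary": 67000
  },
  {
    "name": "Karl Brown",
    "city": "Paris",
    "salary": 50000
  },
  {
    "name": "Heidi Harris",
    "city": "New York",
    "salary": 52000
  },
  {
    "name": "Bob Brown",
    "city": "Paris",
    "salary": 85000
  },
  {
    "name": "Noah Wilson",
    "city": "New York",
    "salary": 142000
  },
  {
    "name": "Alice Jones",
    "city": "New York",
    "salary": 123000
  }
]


Group by: city

Groups:
  Dublin: 2 people, avg salary = 215000/2 = $107500
  New York: 3 people, avg salary = 317000/3 ≈ $105666.67
  Paris: 4 people, avg salary = 288000/4 = $72000

Highest average salary: Dublin ($107500)

Dublin ($107500)


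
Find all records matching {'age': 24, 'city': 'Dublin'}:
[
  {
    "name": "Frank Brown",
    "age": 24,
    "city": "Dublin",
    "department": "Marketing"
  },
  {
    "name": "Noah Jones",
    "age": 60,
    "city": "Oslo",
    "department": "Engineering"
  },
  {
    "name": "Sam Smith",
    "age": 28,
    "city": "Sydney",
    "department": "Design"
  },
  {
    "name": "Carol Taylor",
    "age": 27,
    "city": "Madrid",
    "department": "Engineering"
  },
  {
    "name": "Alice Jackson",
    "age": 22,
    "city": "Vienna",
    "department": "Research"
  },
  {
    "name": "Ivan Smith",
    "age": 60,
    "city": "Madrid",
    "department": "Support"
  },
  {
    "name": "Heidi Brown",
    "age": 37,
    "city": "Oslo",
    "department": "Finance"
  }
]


Search criteria: {'age': 24, 'city': 'Dublin'}

Checking 7 records:
  Frank Brown: {age: 24, city: Dublin} <-- MATCH
  Noah Jones: {age: 60, city: Oslo}
  Sam Smith: {age: 28, city: Sydney}
  Carol Taylor: {age: 27, city: Madrid}
  Alice Jackson: {age: 22, city: Vienna}
  Ivan Smith: {age: 60, city: Madrid}
  Heidi Brown: {age: 37, city: Oslo}

Matches: ["Frank Brown"]

["Frank Brown"]


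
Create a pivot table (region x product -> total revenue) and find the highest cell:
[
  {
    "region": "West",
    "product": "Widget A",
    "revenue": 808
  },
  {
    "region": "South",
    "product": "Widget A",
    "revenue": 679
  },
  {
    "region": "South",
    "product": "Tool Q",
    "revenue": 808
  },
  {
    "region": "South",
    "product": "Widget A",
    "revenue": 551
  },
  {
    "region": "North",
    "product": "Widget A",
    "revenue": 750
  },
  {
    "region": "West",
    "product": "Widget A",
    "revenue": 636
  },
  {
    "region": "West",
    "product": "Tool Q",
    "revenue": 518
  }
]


Pivot: region (rows) x product (columns) -> total revenue

     Tool Q        Widget A    
North            0           750  
South          808          1230  
West           518          1444  

Highest: West / Widget A = $1444

West / Widget A = $1444


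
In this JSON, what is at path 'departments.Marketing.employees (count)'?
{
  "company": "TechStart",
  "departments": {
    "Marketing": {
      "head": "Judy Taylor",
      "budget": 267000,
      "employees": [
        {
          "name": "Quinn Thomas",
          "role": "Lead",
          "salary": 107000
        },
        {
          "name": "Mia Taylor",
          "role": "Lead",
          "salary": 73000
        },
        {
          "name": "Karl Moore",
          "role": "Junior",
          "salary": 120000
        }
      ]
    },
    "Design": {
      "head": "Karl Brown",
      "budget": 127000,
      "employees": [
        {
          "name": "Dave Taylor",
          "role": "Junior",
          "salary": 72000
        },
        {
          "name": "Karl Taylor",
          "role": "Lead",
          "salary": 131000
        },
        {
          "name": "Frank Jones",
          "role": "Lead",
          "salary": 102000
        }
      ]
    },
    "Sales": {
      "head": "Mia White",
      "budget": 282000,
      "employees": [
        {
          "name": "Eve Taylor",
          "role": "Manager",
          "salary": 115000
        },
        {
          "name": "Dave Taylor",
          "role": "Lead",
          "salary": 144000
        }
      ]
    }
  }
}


Path: departments.Marketing.employees (count)

Navigate:
  -> departments
  -> Marketing
  -> employees (array, length 3)

3


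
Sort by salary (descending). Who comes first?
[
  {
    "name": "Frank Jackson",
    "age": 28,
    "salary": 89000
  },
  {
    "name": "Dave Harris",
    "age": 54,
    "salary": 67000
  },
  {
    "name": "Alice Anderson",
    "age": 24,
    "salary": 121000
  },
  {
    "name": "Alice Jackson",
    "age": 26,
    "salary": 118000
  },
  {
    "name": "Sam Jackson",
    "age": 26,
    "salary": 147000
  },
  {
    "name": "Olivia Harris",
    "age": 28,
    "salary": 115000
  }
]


Sort by: salary (descending)

Sorted order:
  1. Sam Jackson (salary = 147000)
  2. Alice Anderson (salary = 121000)
  3. Alice Jackson (salary = 118000)
  4. Olivia Harris (salary = 115000)
  5. Frank Jackson (salary = 89000)
  6. Dave Harris (salary = 67000)

First: Sam Jackson

Sam Jackson


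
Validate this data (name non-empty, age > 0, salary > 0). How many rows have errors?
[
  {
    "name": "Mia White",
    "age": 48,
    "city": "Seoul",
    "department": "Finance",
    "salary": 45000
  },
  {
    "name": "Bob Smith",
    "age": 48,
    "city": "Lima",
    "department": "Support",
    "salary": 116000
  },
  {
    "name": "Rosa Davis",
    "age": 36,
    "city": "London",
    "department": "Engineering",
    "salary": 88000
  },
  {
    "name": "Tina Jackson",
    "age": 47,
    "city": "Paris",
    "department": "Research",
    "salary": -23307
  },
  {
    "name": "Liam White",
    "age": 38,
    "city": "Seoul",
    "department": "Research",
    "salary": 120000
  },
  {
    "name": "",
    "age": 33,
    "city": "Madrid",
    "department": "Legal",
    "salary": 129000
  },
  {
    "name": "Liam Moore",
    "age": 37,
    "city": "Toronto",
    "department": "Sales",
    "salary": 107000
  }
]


Validating 7 records:
Rules: name non-empty, age > 0, salary > 0

  Row 1 (Mia White): OK
  Row 2 (Bob Smith): OK
  Row 3 (Rosa Davis): OK
  Row 4 (Tina Jackson): negative salary: -23307
  Row 5 (Liam White): OK
  Row 6 (???): empty name
  Row 7 (Liam Moore): OK

Total errors: 2

2 errors


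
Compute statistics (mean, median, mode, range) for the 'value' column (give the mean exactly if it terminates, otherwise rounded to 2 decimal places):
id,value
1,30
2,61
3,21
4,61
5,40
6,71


Data: [30, 61, 21, 61, 40, 71]
Count: 6
Sum: 284
Mean: 284/6 ≈ 47.33 (rounded to 2 decimal places)
Sorted: [21, 30, 40, 61, 61, 71]
Median: 50.5
Mode: 61 (2 times)
Range: 71 - 21 = 50
Min: 21, Max: 71

mean≈47.33, median=50.5, mode=61, range=50


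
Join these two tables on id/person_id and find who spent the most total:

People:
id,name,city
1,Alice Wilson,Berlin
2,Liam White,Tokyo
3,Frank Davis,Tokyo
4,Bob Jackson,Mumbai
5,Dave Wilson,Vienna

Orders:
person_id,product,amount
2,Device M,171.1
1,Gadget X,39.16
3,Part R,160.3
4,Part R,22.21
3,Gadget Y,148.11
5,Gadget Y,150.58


Join on: people.id = orders.person_id

Joined rows:
  Liam White (Tokyo) bought Device M for $171.1
  Alice Wilson (Berlin) bought Gadget X for $39.16
  Frank Davis (Tokyo) bought Part R for $160.3
  Bob Jackson (Mumbai) bought Part R for $22.21
  Frank Davis (Tokyo) bought Gadget Y for $148.11
  Dave Wilson (Vienna) bought Gadget Y for $150.58

Total per person:
  Frank Davis: $308.41
  Liam White: $171.10
  Dave Wilson: $150.58
  Alice Wilson: $39.16
  Bob Jackson: $22.21

Top spender: Frank Davis ($308.41)

Frank Davis ($308.41)


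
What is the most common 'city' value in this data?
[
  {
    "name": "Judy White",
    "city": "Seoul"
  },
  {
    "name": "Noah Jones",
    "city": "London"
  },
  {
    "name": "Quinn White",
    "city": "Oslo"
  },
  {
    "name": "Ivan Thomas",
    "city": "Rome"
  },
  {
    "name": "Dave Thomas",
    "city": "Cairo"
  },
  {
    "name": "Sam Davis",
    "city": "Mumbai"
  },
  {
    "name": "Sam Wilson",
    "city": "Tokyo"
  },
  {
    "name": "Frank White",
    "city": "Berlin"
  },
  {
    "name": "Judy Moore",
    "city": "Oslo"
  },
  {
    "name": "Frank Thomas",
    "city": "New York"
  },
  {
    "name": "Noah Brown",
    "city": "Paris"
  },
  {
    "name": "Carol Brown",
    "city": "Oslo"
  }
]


Counting 'city' values across 12 records:

  Oslo: 3 ###
  Seoul: 1 #
  London: 1 #
  Rome: 1 #
  Cairo: 1 #
  Mumbai: 1 #
  Tokyo: 1 #
  Berlin: 1 #
  New York: 1 #
  Paris: 1 #

Most common: Oslo (3 times)

Oslo (3 times)


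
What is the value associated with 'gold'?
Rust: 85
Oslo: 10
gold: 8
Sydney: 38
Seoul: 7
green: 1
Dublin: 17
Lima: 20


Looking up key 'gold'
Value: 8

8


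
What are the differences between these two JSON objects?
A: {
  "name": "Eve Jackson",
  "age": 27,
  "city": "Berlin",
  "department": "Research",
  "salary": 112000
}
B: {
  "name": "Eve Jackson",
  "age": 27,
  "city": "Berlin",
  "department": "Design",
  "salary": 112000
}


Comparing each field (in key order):
  name: same
  age: same
  city: same
  department: DIFFERENT
  salary: same
Differences:
  department: Research -> Design

1 field(s) changed

1 change: department


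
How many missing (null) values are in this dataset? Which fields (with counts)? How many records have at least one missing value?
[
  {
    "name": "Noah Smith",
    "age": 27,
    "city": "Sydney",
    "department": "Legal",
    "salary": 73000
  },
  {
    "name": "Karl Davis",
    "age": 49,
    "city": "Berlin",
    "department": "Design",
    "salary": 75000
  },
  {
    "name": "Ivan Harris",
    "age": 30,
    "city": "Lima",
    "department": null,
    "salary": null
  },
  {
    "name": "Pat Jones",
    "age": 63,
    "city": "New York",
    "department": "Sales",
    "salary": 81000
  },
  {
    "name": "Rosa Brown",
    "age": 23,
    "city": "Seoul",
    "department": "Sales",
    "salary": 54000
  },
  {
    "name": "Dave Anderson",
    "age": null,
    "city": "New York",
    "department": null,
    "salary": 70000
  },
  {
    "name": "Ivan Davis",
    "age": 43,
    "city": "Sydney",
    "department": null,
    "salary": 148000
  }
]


Checking for missing (null) values in 7 records:

  Noah Smith: complete
  Karl Davis: complete
  Ivan Harris: department, salary
  Pat Jones: complete
  Rosa Brown: complete
  Dave Anderson: age, department
  Ivan Davis: department

Per field:
  name: 0 missing
  age: 1 missing
  city: 0 missing
  department: 3 missing
  salary: 1 missing

Total missing values: 5
Records with any missing: 3

5 missing values (age: 1, department: 3, salary: 1); 3 incomplete records


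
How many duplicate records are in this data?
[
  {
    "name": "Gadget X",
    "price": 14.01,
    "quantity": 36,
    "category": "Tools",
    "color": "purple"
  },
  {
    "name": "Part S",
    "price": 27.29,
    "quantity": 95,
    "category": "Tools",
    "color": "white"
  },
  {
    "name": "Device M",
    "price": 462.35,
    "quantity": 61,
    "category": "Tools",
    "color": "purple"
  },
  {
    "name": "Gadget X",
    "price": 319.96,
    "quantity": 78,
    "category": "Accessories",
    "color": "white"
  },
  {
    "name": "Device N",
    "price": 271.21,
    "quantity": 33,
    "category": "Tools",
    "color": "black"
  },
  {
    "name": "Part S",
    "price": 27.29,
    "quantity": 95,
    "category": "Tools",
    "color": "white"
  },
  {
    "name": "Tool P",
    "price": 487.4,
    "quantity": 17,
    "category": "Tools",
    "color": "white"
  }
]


Checking 7 records for duplicates:

  Row 1: Gadget X ($14.01, qty 36)
  Row 2: Part S ($27.29, qty 95)
  Row 3: Device M ($462.35, qty 61)
  Row 4: Gadget X ($319.96, qty 78)
  Row 5: Device N ($271.21, qty 33)
  Row 6: Part S ($27.29, qty 95) <-- DUPLICATE
  Row 7: Tool P ($487.4, qty 17)

Duplicates found: 1
Unique records: 6

1 duplicates, 6 unique


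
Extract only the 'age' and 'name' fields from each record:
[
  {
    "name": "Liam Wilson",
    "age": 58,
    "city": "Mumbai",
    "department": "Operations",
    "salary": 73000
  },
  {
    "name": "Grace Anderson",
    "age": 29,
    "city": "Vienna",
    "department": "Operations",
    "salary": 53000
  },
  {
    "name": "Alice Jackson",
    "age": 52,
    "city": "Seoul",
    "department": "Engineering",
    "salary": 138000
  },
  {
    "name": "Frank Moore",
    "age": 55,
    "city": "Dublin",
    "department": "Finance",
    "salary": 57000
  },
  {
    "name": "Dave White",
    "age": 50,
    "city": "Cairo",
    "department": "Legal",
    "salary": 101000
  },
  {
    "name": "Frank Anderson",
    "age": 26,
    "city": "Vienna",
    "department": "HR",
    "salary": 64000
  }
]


Original: 6 records with fields: name, age, city, department, salary
Keep: ['age', 'name']
Drop: ['city', 'department', 'salary']
Result: 6 records, 2 fields each

[
  {
    "age": 58,
    "name": "Liam Wilson"
  },
  {
    "age": 29,
    "name": "Grace Anderson"
  },
  {
    "age": 52,
    "name": "Alice Jackson"
  },
  {
    "age": 55,
    "name": "Frank Moore"
  },
  {
    "age": 50,
    "name": "Dave White"
  },
  {
    "age": 26,
    "name": "Frank Anderson"
  }
]
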